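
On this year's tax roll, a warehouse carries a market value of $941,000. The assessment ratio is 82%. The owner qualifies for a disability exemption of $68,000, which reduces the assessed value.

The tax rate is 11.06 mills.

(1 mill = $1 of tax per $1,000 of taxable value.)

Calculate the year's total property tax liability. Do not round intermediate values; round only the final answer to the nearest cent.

Assessed value = $941,000 × 0.82 = $771,620
Taxable value = $771,620 − $68,000 = $703,620
Tax = $703,620 × 0.01106 = $7,782.0372

$7,782.04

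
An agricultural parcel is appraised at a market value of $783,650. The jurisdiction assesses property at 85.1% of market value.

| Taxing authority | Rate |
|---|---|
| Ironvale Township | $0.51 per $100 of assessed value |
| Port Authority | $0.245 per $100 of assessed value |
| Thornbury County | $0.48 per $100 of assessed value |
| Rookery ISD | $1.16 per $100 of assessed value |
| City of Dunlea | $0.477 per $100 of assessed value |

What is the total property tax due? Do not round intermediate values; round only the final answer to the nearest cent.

Assessed value = $783,650 × 0.851 = $666,886.15
Ironvale Township: $666,886.15 × 0.0051 = $3,401.119365
Port Authority: $666,886.15 × 0.00245 = $1,633.8710675
Thornbury County: $666,886.15 × 0.0048 = $3,201.05352
Rookery ISD: $666,886.15 × 0.0116 = $7,735.87934
City of Dunlea: $666,886.15 × 0.00477 = $3,181.0469355
Total = $3,401.119365 + $1,633.8710675 + $3,201.05352 + $7,735.87934 + $3,181.0469355 = $19,152.970228

$19,152.97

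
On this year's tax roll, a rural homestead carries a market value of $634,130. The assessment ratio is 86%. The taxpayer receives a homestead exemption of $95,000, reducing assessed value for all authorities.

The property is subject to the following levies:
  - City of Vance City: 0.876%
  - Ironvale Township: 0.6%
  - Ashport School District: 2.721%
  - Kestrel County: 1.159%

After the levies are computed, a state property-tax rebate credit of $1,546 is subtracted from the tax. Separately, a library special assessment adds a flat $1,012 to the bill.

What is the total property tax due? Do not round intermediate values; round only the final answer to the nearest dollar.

$23,587

Assessed value = $634,130 × 0.86 = $545,351.8
Taxable value = $545,351.8 − $95,000 = $450,351.8
City of Vance City: $450,351.8 × 0.00876 = $3,945.081768
Ironvale Township: $450,351.8 × 0.006 = $2,702.1108
Ashport School District: $450,351.8 × 0.02721 = $12,254.072478
Kestrel County: $450,351.8 × 0.01159 = $5,219.577362
Levies subtotal = $24,120.842408
After credit = $24,120.842408 − $1,546 = $22,574.842408
Total = $22,574.842408 + $1,012 = $23,586.842408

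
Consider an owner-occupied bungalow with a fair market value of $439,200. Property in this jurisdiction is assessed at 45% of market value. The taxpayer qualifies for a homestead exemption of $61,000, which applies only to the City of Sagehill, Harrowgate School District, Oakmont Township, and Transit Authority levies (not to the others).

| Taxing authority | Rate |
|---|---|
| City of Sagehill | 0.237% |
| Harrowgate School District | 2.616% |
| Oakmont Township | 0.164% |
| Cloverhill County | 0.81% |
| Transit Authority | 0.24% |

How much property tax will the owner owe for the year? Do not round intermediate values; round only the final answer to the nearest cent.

$6,051.25

Assessed value = $439,200 × 0.45 = $197,640
City of Sagehill: ($197,640 − $61,000) × 0.00237 = $136,640 × 0.00237 = $323.8368
Harrowgate School District: ($197,640 − $61,000) × 0.02616 = $136,640 × 0.02616 = $3,574.5024
Oakmont Township: ($197,640 − $61,000) × 0.00164 = $136,640 × 0.00164 = $224.0896
Cloverhill County: $197,640 × 0.0081 = $1,600.884
Transit Authority: ($197,640 − $61,000) × 0.0024 = $136,640 × 0.0024 = $327.936
Total = $6,051.2488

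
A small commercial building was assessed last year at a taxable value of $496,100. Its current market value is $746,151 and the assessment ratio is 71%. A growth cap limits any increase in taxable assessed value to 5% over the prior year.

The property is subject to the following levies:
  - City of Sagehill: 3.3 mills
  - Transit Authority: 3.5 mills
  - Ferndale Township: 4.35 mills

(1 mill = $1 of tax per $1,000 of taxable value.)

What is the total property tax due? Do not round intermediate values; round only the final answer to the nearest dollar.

Uncapped assessed value = $746,151 × 0.71 = $529,767.21
Cap limit = $496,100 × 1.05 = $520,905
Taxable assessed value = min($529,767.21, $520,905) = $520,905 (cap binds)
City of Sagehill: $520,905 × 0.0033 = $1,718.9865
Transit Authority: $520,905 × 0.0035 = $1,823.1675
Ferndale Township: $520,905 × 0.00435 = $2,265.93675
Total = $5,808.09075

$5,808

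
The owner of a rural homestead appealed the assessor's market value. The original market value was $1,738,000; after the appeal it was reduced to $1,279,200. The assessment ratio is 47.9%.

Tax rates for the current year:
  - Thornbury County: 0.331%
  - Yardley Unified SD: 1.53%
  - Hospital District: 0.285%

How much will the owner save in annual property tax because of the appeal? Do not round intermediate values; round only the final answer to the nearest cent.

$4,716.16

Old assessed value = $1,738,000 × 0.479 = $832,502
New assessed value = $1,279,200 × 0.479 = $612,736.8
Combined rate = 0.00331 + 0.0153 + 0.00285 = 0.02146
Old tax = $832,502 × 0.02146 = $17,865.49292
New tax = $612,736.8 × 0.02146 = $13,149.331728
Reduction = $17,865.49292 − $13,149.331728 = $4,716.161192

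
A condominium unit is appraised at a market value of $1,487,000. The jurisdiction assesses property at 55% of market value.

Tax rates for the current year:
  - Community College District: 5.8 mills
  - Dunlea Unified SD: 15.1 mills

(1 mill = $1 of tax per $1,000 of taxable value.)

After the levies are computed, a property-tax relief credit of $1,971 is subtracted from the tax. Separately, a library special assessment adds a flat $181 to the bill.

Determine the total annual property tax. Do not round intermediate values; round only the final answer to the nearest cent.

Assessed value = $1,487,000 × 0.55 = $817,850
Community College District: $817,850 × 0.0058 = $4,743.53
Dunlea Unified SD: $817,850 × 0.0151 = $12,349.535
Levies subtotal = $17,093.065
After credit = $17,093.065 − $1,971 = $15,122.065
Total = $15,122.065 + $181 = $15,303.065

$15,303.07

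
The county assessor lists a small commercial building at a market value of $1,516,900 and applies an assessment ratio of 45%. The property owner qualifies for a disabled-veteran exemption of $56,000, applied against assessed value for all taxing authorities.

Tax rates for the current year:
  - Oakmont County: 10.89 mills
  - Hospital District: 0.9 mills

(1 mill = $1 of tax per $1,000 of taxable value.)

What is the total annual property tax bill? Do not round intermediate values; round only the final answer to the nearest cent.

Assessed value = $1,516,900 × 0.45 = $682,605
Taxable value = $682,605 − $56,000 = $626,605
Oakmont County: $626,605 × 0.01089 = $6,823.72845
Hospital District: $626,605 × 0.0009 = $563.9445
Total = $6,823.72845 + $563.9445 = $7,387.67295

$7,387.67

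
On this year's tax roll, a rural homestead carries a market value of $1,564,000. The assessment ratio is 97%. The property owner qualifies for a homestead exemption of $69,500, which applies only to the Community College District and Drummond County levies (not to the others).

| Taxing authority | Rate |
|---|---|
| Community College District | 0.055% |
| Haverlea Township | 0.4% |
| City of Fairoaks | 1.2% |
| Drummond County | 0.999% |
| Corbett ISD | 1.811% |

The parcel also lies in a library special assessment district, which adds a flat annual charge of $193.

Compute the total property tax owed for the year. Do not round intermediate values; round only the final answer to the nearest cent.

Assessed value = $1,564,000 × 0.97 = $1,517,080
Community College District: ($1,517,080 − $69,500) × 0.00055 = $1,447,580 × 0.00055 = $796.169
Haverlea Township: $1,517,080 × 0.004 = $6,068.32
City of Fairoaks: $1,517,080 × 0.012 = $18,204.96
Drummond County: ($1,517,080 − $69,500) × 0.00999 = $1,447,580 × 0.00999 = $14,461.3242
Corbett ISD: $1,517,080 × 0.01811 = $27,474.3188
Levies subtotal = $67,005.092
Total = $67,005.092 + $193 = $67,198.092

$67,198.09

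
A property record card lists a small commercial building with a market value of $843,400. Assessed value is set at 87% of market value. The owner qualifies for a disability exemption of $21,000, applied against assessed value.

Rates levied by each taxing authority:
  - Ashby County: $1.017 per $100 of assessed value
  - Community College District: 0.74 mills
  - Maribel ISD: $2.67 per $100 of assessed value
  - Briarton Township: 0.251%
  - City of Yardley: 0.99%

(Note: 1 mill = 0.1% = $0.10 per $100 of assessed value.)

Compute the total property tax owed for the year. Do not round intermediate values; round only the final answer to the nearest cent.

$35,652.16

Assessed value = $843,400 × 0.87 = $733,758
Taxable value = $733,758 − $21,000 = $712,758
Ashby County: $712,758 × 0.01017 = $7,248.74886
Community College District: $712,758 × 0.00074 = $527.44092
Maribel ISD: $712,758 × 0.0267 = $19,030.6386
Briarton Township: $712,758 × 0.00251 = $1,789.02258
City of Yardley: $712,758 × 0.0099 = $7,056.3042
Total = $35,652.15516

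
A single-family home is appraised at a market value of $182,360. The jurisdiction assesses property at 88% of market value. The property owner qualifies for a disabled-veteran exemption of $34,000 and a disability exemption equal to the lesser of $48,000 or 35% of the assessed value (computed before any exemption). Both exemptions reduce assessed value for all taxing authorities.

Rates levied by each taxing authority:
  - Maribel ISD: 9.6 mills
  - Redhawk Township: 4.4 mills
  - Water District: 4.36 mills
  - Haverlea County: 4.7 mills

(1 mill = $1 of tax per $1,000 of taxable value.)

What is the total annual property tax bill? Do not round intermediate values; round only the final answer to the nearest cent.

Assessed value = $182,360 × 0.88 = $160,476.8
Disability exemption = min($48,000, 35% × $160,476.8) = min($48,000, $56,166.88) = $48,000 (dollar cap binds)
Taxable value = $160,476.8 − $34,000 − $48,000 = $78,476.8
Maribel ISD: $78,476.8 × 0.0096 = $753.37728
Redhawk Township: $78,476.8 × 0.0044 = $345.29792
Water District: $78,476.8 × 0.00436 = $342.158848
Haverlea County: $78,476.8 × 0.0047 = $368.84096
Total = $1,809.675008

$1,809.68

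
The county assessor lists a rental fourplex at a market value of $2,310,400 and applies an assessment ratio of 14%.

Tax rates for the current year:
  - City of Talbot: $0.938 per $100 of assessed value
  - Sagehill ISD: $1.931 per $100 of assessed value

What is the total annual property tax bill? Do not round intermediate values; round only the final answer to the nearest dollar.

$9,280

Assessed value = $2,310,400 × 0.14 = $323,456
City of Talbot: $323,456 × 0.00938 = $3,034.01728
Sagehill ISD: $323,456 × 0.01931 = $6,245.93536
Total = $3,034.01728 + $6,245.93536 = $9,279.95264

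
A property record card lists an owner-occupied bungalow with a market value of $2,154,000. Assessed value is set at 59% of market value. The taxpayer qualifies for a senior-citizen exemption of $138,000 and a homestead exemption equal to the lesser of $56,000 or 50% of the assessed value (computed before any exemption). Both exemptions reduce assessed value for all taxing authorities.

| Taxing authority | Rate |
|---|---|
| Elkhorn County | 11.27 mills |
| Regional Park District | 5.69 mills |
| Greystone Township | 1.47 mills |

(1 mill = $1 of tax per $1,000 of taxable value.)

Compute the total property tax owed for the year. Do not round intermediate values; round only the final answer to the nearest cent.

Assessed value = $2,154,000 × 0.59 = $1,270,860
Homestead exemption = min($56,000, 50% × $1,270,860) = min($56,000, $635,430) = $56,000 (dollar cap binds)
Taxable value = $1,270,860 − $138,000 − $56,000 = $1,076,860
Elkhorn County: $1,076,860 × 0.01127 = $12,136.2122
Regional Park District: $1,076,860 × 0.00569 = $6,127.3334
Greystone Township: $1,076,860 × 0.00147 = $1,582.9842
Total = $19,846.5298

$19,846.53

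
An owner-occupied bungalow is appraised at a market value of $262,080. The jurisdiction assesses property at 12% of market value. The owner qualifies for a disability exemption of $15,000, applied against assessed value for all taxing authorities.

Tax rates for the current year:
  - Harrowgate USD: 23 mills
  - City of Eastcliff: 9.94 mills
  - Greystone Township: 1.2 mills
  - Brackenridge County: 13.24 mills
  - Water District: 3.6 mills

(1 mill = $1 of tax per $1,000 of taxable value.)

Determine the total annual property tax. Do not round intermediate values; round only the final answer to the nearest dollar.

$839

Assessed value = $262,080 × 0.12 = $31,449.6
Taxable value = $31,449.6 − $15,000 = $16,449.6
Harrowgate USD: $16,449.6 × 0.023 = $378.3408
City of Eastcliff: $16,449.6 × 0.00994 = $163.509024
Greystone Township: $16,449.6 × 0.0012 = $19.73952
Brackenridge County: $16,449.6 × 0.01324 = $217.792704
Water District: $16,449.6 × 0.0036 = $59.21856
Total = $378.3408 + $163.509024 + $19.73952 + $217.792704 + $59.21856 = $838.600608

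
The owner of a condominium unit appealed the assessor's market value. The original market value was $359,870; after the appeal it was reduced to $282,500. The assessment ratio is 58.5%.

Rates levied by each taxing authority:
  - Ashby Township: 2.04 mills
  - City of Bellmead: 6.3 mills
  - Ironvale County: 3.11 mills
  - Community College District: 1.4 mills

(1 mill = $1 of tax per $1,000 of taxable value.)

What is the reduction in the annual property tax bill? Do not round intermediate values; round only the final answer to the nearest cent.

$581.61

Old assessed value = $359,870 × 0.585 = $210,523.95
New assessed value = $282,500 × 0.585 = $165,262.5
Combined rate = 0.00204 + 0.0063 + 0.00311 + 0.0014 = 0.01285
Old tax = $210,523.95 × 0.01285 = $2,705.2327575
New tax = $165,262.5 × 0.01285 = $2,123.623125
Reduction = $2,705.2327575 − $2,123.623125 = $581.6096325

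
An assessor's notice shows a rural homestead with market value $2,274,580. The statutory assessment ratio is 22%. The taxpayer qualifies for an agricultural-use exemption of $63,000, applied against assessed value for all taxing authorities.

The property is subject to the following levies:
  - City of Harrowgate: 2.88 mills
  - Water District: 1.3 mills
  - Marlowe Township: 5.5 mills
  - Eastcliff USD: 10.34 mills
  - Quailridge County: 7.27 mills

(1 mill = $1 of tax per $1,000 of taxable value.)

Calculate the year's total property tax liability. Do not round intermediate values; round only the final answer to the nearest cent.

$11,936.85

Assessed value = $2,274,580 × 0.22 = $500,407.6
Taxable value = $500,407.6 − $63,000 = $437,407.6
City of Harrowgate: $437,407.6 × 0.00288 = $1,259.733888
Water District: $437,407.6 × 0.0013 = $568.62988
Marlowe Township: $437,407.6 × 0.0055 = $2,405.7418
Eastcliff USD: $437,407.6 × 0.01034 = $4,522.794584
Quailridge County: $437,407.6 × 0.00727 = $3,179.953252
Total = $1,259.733888 + $568.62988 + $2,405.7418 + $4,522.794584 + $3,179.953252 = $11,936.853404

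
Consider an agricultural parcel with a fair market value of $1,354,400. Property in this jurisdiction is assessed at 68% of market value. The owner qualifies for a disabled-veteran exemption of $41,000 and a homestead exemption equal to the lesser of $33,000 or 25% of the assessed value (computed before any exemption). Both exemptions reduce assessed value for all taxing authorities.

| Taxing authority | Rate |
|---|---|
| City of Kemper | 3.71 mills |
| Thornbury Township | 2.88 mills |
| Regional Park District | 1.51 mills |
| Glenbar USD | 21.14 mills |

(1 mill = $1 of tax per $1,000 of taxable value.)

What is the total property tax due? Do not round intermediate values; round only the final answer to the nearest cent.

Assessed value = $1,354,400 × 0.68 = $920,992
Homestead exemption = min($33,000, 25% × $920,992) = min($33,000, $230,248) = $33,000 (dollar cap binds)
Taxable value = $920,992 − $41,000 − $33,000 = $846,992
City of Kemper: $846,992 × 0.00371 = $3,142.34032
Thornbury Township: $846,992 × 0.00288 = $2,439.33696
Regional Park District: $846,992 × 0.00151 = $1,278.95792
Glenbar USD: $846,992 × 0.02114 = $17,905.41088
Total = $24,766.04608

$24,766.05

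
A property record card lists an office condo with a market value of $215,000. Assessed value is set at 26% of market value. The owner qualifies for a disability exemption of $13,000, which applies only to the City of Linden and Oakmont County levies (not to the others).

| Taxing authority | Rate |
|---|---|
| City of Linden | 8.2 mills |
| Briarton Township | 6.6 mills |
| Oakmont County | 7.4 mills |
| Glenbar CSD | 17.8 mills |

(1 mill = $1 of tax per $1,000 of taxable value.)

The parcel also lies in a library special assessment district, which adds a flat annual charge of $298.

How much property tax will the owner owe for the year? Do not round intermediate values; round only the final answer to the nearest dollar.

$2,331

Assessed value = $215,000 × 0.26 = $55,900
City of Linden: ($55,900 − $13,000) × 0.0082 = $42,900 × 0.0082 = $351.78
Briarton Township: $55,900 × 0.0066 = $368.94
Oakmont County: ($55,900 − $13,000) × 0.0074 = $42,900 × 0.0074 = $317.46
Glenbar CSD: $55,900 × 0.0178 = $995.02
Levies subtotal = $2,033.2
Total = $2,033.2 + $298 = $2,331.2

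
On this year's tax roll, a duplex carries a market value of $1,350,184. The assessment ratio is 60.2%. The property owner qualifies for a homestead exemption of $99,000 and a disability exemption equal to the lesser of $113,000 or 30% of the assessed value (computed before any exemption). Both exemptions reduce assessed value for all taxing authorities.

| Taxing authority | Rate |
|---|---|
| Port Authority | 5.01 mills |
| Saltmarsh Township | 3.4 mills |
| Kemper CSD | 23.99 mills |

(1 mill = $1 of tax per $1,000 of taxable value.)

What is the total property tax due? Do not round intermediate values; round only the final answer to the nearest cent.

$19,466.27

Assessed value = $1,350,184 × 0.602 = $812,810.768
Disability exemption = min($113,000, 30% × $812,810.768) = min($113,000, $243,843.2304) = $113,000 (dollar cap binds)
Taxable value = $812,810.768 − $99,000 − $113,000 = $600,810.768
Port Authority: $600,810.768 × 0.00501 = $3,010.06194768
Saltmarsh Township: $600,810.768 × 0.0034 = $2,042.7566112
Kemper CSD: $600,810.768 × 0.02399 = $14,413.45032432
Total = $19,466.2688832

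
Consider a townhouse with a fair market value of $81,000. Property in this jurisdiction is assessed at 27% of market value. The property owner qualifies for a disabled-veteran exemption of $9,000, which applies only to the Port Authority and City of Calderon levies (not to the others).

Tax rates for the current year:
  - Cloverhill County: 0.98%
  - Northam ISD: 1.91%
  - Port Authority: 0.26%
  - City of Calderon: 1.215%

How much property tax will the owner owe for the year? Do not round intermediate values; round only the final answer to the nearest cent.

$821.88

Assessed value = $81,000 × 0.27 = $21,870
Cloverhill County: $21,870 × 0.0098 = $214.326
Northam ISD: $21,870 × 0.0191 = $417.717
Port Authority: ($21,870 − $9,000) × 0.0026 = $12,870 × 0.0026 = $33.462
City of Calderon: ($21,870 − $9,000) × 0.01215 = $12,870 × 0.01215 = $156.3705
Total = $821.8755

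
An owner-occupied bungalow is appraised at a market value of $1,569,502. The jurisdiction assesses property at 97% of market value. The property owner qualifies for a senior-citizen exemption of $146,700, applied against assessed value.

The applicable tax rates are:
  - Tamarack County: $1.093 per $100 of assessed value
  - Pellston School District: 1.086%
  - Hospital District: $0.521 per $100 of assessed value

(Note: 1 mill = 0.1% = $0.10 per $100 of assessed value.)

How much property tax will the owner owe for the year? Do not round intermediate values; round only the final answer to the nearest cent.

$37,144.36

Assessed value = $1,569,502 × 0.97 = $1,522,416.94
Taxable value = $1,522,416.94 − $146,700 = $1,375,716.94
Tamarack County: $1,375,716.94 × 0.01093 = $15,036.5861542
Pellston School District: $1,375,716.94 × 0.01086 = $14,940.2859684
Hospital District: $1,375,716.94 × 0.00521 = $7,167.4852574
Total = $37,144.35738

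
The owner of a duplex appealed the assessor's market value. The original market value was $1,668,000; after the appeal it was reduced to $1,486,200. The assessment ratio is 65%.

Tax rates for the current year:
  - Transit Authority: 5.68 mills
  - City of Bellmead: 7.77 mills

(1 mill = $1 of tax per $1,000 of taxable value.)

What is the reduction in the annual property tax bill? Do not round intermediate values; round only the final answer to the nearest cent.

$1,589.39

Old assessed value = $1,668,000 × 0.65 = $1,084,200
New assessed value = $1,486,200 × 0.65 = $966,030
Combined rate = 0.00568 + 0.00777 = 0.01345
Old tax = $1,084,200 × 0.01345 = $14,582.49
New tax = $966,030 × 0.01345 = $12,993.1035
Reduction = $14,582.49 − $12,993.1035 = $1,589.3865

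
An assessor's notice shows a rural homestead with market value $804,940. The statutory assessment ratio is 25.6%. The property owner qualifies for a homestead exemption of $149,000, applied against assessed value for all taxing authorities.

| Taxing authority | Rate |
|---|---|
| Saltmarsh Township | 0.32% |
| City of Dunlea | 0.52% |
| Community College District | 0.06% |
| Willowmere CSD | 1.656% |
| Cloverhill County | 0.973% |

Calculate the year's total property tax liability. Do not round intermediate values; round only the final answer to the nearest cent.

$2,013.81

Assessed value = $804,940 × 0.256 = $206,064.64
Taxable value = $206,064.64 − $149,000 = $57,064.64
Saltmarsh Township: $57,064.64 × 0.0032 = $182.606848
City of Dunlea: $57,064.64 × 0.0052 = $296.736128
Community College District: $57,064.64 × 0.0006 = $34.238784
Willowmere CSD: $57,064.64 × 0.01656 = $944.9904384
Cloverhill County: $57,064.64 × 0.00973 = $555.2389472
Total = $182.606848 + $296.736128 + $34.238784 + $944.9904384 + $555.2389472 = $2,013.8111456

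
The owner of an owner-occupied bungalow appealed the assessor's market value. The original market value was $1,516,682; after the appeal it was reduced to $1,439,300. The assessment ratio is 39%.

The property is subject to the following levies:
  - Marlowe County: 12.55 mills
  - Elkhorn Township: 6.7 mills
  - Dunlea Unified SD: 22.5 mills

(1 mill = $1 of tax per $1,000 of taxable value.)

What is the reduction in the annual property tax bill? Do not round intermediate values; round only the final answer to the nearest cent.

$1,259.97

Old assessed value = $1,516,682 × 0.39 = $591,505.98
New assessed value = $1,439,300 × 0.39 = $561,327
Combined rate = 0.01255 + 0.0067 + 0.0225 = 0.04175
Old tax = $591,505.98 × 0.04175 = $24,695.374665
New tax = $561,327 × 0.04175 = $23,435.40225
Reduction = $24,695.374665 − $23,435.40225 = $1,259.972415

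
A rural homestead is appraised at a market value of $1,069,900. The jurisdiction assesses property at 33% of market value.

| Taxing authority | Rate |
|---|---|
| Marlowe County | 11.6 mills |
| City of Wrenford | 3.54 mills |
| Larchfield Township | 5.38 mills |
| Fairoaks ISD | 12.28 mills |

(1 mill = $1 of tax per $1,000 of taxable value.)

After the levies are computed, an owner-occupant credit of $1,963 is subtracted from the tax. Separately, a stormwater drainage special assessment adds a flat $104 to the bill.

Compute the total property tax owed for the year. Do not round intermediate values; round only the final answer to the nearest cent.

$9,721.60

Assessed value = $1,069,900 × 0.33 = $353,067
Marlowe County: $353,067 × 0.0116 = $4,095.5772
City of Wrenford: $353,067 × 0.00354 = $1,249.85718
Larchfield Township: $353,067 × 0.00538 = $1,899.50046
Fairoaks ISD: $353,067 × 0.01228 = $4,335.66276
Levies subtotal = $11,580.5976
After credit = $11,580.5976 − $1,963 = $9,617.5976
Total = $9,617.5976 + $104 = $9,721.5976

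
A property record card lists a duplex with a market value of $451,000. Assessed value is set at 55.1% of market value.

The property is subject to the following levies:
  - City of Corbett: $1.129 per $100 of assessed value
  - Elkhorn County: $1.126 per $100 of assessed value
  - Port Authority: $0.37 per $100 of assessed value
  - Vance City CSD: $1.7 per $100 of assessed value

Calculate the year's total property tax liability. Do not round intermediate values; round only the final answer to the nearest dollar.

Assessed value = $451,000 × 0.551 = $248,501
City of Corbett: $248,501 × 0.01129 = $2,805.57629
Elkhorn County: $248,501 × 0.01126 = $2,798.12126
Port Authority: $248,501 × 0.0037 = $919.4537
Vance City CSD: $248,501 × 0.017 = $4,224.517
Total = $2,805.57629 + $2,798.12126 + $919.4537 + $4,224.517 = $10,747.66825

$10,748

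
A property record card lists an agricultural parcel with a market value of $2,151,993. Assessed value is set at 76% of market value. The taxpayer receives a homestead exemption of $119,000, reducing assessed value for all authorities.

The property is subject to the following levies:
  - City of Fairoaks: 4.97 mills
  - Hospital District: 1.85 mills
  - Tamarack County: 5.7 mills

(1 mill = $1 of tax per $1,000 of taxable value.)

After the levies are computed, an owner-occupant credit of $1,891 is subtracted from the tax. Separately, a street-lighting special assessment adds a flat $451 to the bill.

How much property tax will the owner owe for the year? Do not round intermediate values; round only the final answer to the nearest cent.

$17,546.76

Assessed value = $2,151,993 × 0.76 = $1,635,514.68
Taxable value = $1,635,514.68 − $119,000 = $1,516,514.68
City of Fairoaks: $1,516,514.68 × 0.00497 = $7,537.0779596
Hospital District: $1,516,514.68 × 0.00185 = $2,805.552158
Tamarack County: $1,516,514.68 × 0.0057 = $8,644.133676
Levies subtotal = $18,986.7637936
After credit = $18,986.7637936 − $1,891 = $17,095.7637936
Total = $17,095.7637936 + $451 = $17,546.7637936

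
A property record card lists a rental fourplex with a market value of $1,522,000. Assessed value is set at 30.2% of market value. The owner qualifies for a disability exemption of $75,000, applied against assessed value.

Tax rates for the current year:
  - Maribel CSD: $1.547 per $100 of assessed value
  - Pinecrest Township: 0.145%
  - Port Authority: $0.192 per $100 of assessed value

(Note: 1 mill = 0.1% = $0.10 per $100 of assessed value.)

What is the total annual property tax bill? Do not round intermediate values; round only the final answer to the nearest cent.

$7,246.69

Assessed value = $1,522,000 × 0.302 = $459,644
Taxable value = $459,644 − $75,000 = $384,644
Maribel CSD: $384,644 × 0.01547 = $5,950.44268
Pinecrest Township: $384,644 × 0.00145 = $557.7338
Port Authority: $384,644 × 0.00192 = $738.51648
Total = $7,246.69296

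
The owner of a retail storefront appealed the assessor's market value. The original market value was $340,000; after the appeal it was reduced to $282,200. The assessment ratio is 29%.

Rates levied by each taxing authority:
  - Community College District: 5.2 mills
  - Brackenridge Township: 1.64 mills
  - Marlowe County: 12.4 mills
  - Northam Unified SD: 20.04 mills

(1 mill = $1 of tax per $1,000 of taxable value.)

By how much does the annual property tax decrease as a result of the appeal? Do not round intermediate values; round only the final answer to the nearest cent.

Old assessed value = $340,000 × 0.29 = $98,600
New assessed value = $282,200 × 0.29 = $81,838
Combined rate = 0.0052 + 0.00164 + 0.0124 + 0.02004 = 0.03928
Old tax = $98,600 × 0.03928 = $3,873.008
New tax = $81,838 × 0.03928 = $3,214.59664
Reduction = $3,873.008 − $3,214.59664 = $658.41136

$658.41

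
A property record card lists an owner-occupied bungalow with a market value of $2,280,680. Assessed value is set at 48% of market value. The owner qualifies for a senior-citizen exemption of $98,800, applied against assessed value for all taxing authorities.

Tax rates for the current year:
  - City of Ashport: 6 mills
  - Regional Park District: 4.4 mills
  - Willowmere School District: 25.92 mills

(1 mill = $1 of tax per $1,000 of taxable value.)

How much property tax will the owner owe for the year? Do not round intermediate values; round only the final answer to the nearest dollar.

Assessed value = $2,280,680 × 0.48 = $1,094,726.4
Taxable value = $1,094,726.4 − $98,800 = $995,926.4
City of Ashport: $995,926.4 × 0.006 = $5,975.5584
Regional Park District: $995,926.4 × 0.0044 = $4,382.07616
Willowmere School District: $995,926.4 × 0.02592 = $25,814.412288
Total = $5,975.5584 + $4,382.07616 + $25,814.412288 = $36,172.046848

$36,172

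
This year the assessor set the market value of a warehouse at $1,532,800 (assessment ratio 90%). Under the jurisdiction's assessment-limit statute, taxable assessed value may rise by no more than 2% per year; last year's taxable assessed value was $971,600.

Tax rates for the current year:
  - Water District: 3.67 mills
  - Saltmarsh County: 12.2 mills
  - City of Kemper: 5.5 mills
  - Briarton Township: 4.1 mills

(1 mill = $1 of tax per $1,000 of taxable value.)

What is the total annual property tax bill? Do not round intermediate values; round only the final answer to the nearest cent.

$25,241.59

Uncapped assessed value = $1,532,800 × 0.9 = $1,379,520
Cap limit = $971,600 × 1.02 = $991,032
Taxable assessed value = min($1,379,520, $991,032) = $991,032 (cap binds)
Water District: $991,032 × 0.00367 = $3,637.08744
Saltmarsh County: $991,032 × 0.0122 = $12,090.5904
City of Kemper: $991,032 × 0.0055 = $5,450.676
Briarton Township: $991,032 × 0.0041 = $4,063.2312
Total = $25,241.58504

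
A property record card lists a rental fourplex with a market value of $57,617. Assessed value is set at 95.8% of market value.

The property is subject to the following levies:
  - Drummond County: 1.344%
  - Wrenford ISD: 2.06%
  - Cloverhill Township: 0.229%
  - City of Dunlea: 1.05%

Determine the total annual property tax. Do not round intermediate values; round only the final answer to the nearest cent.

$2,584.88

Assessed value = $57,617 × 0.958 = $55,197.086
Drummond County: $55,197.086 × 0.01344 = $741.84883584
Wrenford ISD: $55,197.086 × 0.0206 = $1,137.0599716
Cloverhill Township: $55,197.086 × 0.00229 = $126.40132694
City of Dunlea: $55,197.086 × 0.0105 = $579.569403
Total = $741.84883584 + $1,137.0599716 + $126.40132694 + $579.569403 = $2,584.87953738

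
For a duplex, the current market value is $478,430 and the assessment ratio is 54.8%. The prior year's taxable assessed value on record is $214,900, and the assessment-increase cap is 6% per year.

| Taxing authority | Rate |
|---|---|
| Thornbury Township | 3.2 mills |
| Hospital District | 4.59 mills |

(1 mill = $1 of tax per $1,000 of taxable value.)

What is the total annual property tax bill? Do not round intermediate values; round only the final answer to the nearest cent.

$1,774.52

Uncapped assessed value = $478,430 × 0.548 = $262,179.64
Cap limit = $214,900 × 1.06 = $227,794
Taxable assessed value = min($262,179.64, $227,794) = $227,794 (cap binds)
Thornbury Township: $227,794 × 0.0032 = $728.9408
Hospital District: $227,794 × 0.00459 = $1,045.57446
Total = $1,774.51526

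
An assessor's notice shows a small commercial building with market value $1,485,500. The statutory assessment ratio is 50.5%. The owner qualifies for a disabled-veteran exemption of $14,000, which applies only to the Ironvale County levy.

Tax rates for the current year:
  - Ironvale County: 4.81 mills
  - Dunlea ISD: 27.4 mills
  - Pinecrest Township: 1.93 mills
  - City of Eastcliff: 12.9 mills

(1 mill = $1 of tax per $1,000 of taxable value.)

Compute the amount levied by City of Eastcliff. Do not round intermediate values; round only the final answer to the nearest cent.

$9,677.29

Assessed value = $1,485,500 × 0.505 = $750,177.5
City of Eastcliff taxable value = $750,177.5 (exemption does not apply)
City of Eastcliff levy = $750,177.5 × 0.0129 = $9,677.28975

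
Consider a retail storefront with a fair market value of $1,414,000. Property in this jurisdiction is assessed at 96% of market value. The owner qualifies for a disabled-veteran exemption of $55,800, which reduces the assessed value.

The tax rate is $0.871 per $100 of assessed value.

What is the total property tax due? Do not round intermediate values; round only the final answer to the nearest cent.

Assessed value = $1,414,000 × 0.96 = $1,357,440
Taxable value = $1,357,440 − $55,800 = $1,301,640
Tax = $1,301,640 × 0.00871 = $11,337.2844

$11,337.28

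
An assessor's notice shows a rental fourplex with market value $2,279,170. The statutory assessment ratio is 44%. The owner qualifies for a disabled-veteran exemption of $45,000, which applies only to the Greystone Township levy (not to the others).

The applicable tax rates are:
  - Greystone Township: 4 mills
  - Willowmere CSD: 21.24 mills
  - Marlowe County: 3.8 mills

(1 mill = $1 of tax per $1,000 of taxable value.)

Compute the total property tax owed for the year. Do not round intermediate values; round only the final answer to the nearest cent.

$28,942.32

Assessed value = $2,279,170 × 0.44 = $1,002,834.8
Greystone Township: ($1,002,834.8 − $45,000) × 0.004 = $957,834.8 × 0.004 = $3,831.3392
Willowmere CSD: $1,002,834.8 × 0.02124 = $21,300.211152
Marlowe County: $1,002,834.8 × 0.0038 = $3,810.77224
Total = $28,942.322592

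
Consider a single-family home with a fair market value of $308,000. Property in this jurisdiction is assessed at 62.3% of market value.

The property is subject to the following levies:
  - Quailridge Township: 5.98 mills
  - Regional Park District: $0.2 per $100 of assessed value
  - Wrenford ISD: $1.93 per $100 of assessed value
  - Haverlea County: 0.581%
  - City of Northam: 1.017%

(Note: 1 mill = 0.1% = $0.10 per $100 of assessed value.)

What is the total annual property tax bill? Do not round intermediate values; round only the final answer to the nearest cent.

$8,300.90

Assessed value = $308,000 × 0.623 = $191,884
Quailridge Township: $191,884 × 0.00598 = $1,147.46632
Regional Park District: $191,884 × 0.002 = $383.768
Wrenford ISD: $191,884 × 0.0193 = $3,703.3612
Haverlea County: $191,884 × 0.00581 = $1,114.84604
City of Northam: $191,884 × 0.01017 = $1,951.46028
Total = $8,300.90184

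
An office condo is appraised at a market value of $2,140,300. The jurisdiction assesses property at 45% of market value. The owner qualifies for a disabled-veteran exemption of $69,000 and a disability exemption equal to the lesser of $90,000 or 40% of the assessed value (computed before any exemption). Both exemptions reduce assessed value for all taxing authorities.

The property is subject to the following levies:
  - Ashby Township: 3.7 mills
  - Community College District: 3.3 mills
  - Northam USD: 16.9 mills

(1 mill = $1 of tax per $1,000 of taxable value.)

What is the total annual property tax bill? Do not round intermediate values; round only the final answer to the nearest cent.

Assessed value = $2,140,300 × 0.45 = $963,135
Disability exemption = min($90,000, 40% × $963,135) = min($90,000, $385,254) = $90,000 (dollar cap binds)
Taxable value = $963,135 − $69,000 − $90,000 = $804,135
Ashby Township: $804,135 × 0.0037 = $2,975.2995
Community College District: $804,135 × 0.0033 = $2,653.6455
Northam USD: $804,135 × 0.0169 = $13,589.8815
Total = $19,218.8265

$19,218.83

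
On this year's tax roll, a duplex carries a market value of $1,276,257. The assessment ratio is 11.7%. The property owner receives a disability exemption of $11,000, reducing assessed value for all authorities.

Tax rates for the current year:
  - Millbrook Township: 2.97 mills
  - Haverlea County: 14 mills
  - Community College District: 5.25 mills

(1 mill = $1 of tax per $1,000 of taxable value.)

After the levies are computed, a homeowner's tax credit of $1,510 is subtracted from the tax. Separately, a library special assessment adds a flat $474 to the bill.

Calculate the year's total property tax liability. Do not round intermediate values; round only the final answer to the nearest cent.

Assessed value = $1,276,257 × 0.117 = $149,322.069
Taxable value = $149,322.069 − $11,000 = $138,322.069
Millbrook Township: $138,322.069 × 0.00297 = $410.81654493
Haverlea County: $138,322.069 × 0.014 = $1,936.508966
Community College District: $138,322.069 × 0.00525 = $726.19086225
Levies subtotal = $3,073.51637318
After credit = $3,073.51637318 − $1,510 = $1,563.51637318
Total = $1,563.51637318 + $474 = $2,037.51637318

$2,037.52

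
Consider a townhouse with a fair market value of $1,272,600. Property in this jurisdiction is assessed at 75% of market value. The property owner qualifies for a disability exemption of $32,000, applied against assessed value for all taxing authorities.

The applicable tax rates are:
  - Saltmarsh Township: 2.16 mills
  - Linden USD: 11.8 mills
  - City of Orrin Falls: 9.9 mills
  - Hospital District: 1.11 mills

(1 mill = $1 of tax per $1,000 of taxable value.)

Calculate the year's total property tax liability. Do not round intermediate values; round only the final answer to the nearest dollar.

$23,034

Assessed value = $1,272,600 × 0.75 = $954,450
Taxable value = $954,450 − $32,000 = $922,450
Saltmarsh Township: $922,450 × 0.00216 = $1,992.492
Linden USD: $922,450 × 0.0118 = $10,884.91
City of Orrin Falls: $922,450 × 0.0099 = $9,132.255
Hospital District: $922,450 × 0.00111 = $1,023.9195
Total = $1,992.492 + $10,884.91 + $9,132.255 + $1,023.9195 = $23,033.5765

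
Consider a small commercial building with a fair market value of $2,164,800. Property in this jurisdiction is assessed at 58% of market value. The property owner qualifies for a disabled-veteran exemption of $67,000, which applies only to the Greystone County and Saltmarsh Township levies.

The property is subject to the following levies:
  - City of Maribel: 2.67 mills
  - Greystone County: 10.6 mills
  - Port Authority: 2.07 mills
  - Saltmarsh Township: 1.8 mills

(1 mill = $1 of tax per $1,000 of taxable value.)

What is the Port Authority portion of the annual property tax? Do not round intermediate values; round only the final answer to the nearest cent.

$2,599.06

Assessed value = $2,164,800 × 0.58 = $1,255,584
Port Authority taxable value = $1,255,584 (exemption does not apply)
Port Authority levy = $1,255,584 × 0.00207 = $2,599.05888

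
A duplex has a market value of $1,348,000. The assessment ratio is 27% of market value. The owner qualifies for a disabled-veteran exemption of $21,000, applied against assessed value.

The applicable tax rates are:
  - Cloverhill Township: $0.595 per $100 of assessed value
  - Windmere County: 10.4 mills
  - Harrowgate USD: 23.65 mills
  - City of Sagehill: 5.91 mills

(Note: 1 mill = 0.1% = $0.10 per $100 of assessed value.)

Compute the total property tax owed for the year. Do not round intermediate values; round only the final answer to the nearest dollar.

$15,745

Assessed value = $1,348,000 × 0.27 = $363,960
Taxable value = $363,960 − $21,000 = $342,960
Cloverhill Township: $342,960 × 0.00595 = $2,040.612
Windmere County: $342,960 × 0.0104 = $3,566.784
Harrowgate USD: $342,960 × 0.02365 = $8,111.004
City of Sagehill: $342,960 × 0.00591 = $2,026.8936
Total = $15,745.2936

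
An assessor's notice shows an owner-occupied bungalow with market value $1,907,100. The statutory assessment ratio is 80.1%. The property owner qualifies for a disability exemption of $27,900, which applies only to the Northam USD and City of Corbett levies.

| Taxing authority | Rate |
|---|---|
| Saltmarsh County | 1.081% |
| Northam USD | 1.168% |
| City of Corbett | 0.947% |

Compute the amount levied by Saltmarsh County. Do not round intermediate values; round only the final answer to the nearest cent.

$16,513.22

Assessed value = $1,907,100 × 0.801 = $1,527,587.1
Saltmarsh County taxable value = $1,527,587.1 (exemption does not apply)
Saltmarsh County levy = $1,527,587.1 × 0.01081 = $16,513.216551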